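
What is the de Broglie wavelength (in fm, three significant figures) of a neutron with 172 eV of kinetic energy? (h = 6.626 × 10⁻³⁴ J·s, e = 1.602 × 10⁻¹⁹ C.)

KE = 172 eV = 2.755 × 10⁻¹⁷ J.
p = √(2mKE) = √(2 × 1.675 × 10⁻²⁷ × 2.755 × 10⁻¹⁷) = 3.038 × 10⁻²² kg·m/s.
λ = h/p = 6.626 × 10⁻³⁴ / 3.038 × 10⁻²² = 2.18 × 10⁻¹² m = 2180 fm.

λ = 2180 fm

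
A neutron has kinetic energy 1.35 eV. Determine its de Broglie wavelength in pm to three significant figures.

λ = 24.6 pm

KE = 1.35 eV = 2.163 × 10⁻¹⁹ J.
p = √(2mKE) = √(2 × 1.675 × 10⁻²⁷ × 2.163 × 10⁻¹⁹) = 2.692 × 10⁻²³ kg·m/s.
λ = h/p = 6.626 × 10⁻³⁴ / 2.692 × 10⁻²³ = 2.46 × 10⁻¹¹ m = 24.6 pm.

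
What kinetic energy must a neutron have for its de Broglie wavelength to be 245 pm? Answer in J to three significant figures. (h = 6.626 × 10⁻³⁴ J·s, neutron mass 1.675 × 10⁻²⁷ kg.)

p = h/λ = 6.626 × 10⁻³⁴ / 2.450 × 10⁻¹⁰ = 2.704 × 10⁻²⁴ kg·m/s.
KE = p²/(2m) = (2.704 × 10⁻²⁴)² / (2 × 1.675 × 10⁻²⁷) = 2.183 × 10⁻²¹ J = 2.18 × 10⁻²¹ J.

KE = 2.18 × 10⁻²¹ J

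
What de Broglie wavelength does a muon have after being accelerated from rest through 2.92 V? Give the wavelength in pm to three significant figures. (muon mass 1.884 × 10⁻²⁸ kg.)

λ = 49.9 pm

KE = eV = 1.602 × 10⁻¹⁹ × 2.920 = 4.678 × 10⁻¹⁹ J.
p = √(2mKE) = √(2 × 1.884 × 10⁻²⁸ × 4.678 × 10⁻¹⁹) = 1.328 × 10⁻²³ kg·m/s.
λ = h/p = 6.626 × 10⁻³⁴ / 1.328 × 10⁻²³ = 4.99 × 10⁻¹¹ m = 49.9 pm.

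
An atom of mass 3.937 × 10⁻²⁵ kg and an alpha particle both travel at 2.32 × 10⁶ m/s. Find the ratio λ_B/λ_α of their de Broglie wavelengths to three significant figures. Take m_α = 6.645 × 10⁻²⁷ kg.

At fixed v, p = mv so λ = h/(mv) ∝ 1/m.
λ_B/λ_α = m_α/m_B = 6.645 × 10⁻²⁷/3.937 × 10⁻²⁵ = 0.0169.

λ_B/λ_α = 0.0169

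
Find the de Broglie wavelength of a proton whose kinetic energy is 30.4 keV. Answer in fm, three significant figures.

KE = 30.4 keV = 4.870 × 10⁻¹⁵ J.
p = √(2mKE) = √(2 × 1.673 × 10⁻²⁷ × 4.870 × 10⁻¹⁵) = 4.037 × 10⁻²¹ kg·m/s.
λ = h/p = 6.626 × 10⁻³⁴ / 4.037 × 10⁻²¹ = 1.64 × 10⁻¹³ m = 164 fm.

λ = 164 fm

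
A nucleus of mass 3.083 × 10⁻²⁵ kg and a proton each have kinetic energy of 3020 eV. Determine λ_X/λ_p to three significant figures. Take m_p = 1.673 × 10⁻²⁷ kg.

λ_X/λ_p = 0.0737

At fixed KE, p = √(2mKE) so λ = h/p ∝ 1/√m.
λ_X/λ_p = √(m_p/m_X) = √(1.673 × 10⁻²⁷/3.083 × 10⁻²⁵) = √(5.427 × 10⁻³) = 0.0737.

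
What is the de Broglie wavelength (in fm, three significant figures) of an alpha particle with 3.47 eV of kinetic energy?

λ = 7710 fm

KE = 3.47 eV = 5.559 × 10⁻¹⁹ J.
p = √(2mKE) = √(2 × 6.645 × 10⁻²⁷ × 5.559 × 10⁻¹⁹) = 8.595 × 10⁻²³ kg·m/s.
λ = h/p = 6.626 × 10⁻³⁴ / 8.595 × 10⁻²³ = 7.71 × 10⁻¹² m = 7710 fm.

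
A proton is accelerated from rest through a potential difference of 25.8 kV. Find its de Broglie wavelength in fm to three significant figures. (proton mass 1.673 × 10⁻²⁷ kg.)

KE = eV = 1.602 × 10⁻¹⁹ × 2.580 × 10⁴ = 4.133 × 10⁻¹⁵ J.
p = √(2mKE) = √(2 × 1.673 × 10⁻²⁷ × 4.133 × 10⁻¹⁵) = 3.719 × 10⁻²¹ kg·m/s.
λ = h/p = 6.626 × 10⁻³⁴ / 3.719 × 10⁻²¹ = 1.78 × 10⁻¹³ m = 178 fm.

λ = 178 fm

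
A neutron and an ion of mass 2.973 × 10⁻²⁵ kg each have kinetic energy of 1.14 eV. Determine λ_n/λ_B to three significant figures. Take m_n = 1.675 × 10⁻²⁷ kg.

λ_n/λ_B = 13.3

At fixed KE, p = √(2mKE) so λ = h/p ∝ 1/√m.
λ_n/λ_B = √(m_B/m_n) = √(2.973 × 10⁻²⁵/1.675 × 10⁻²⁷) = √(177.5) = 13.3.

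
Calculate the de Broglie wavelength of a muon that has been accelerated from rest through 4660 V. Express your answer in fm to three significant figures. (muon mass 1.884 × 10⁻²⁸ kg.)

KE = eV = 1.602 × 10⁻¹⁹ × 4660 = 7.465 × 10⁻¹⁶ J.
p = √(2mKE) = √(2 × 1.884 × 10⁻²⁸ × 7.465 × 10⁻¹⁶) = 5.304 × 10⁻²² kg·m/s.
λ = h/p = 6.626 × 10⁻³⁴ / 5.304 × 10⁻²² = 1.25 × 10⁻¹² m = 1250 fm.

λ = 1250 fm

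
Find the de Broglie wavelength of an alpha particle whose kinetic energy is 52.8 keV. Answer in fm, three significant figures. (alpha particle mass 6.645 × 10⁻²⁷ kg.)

λ = 62.5 fm

KE = 52.8 keV = 8.459 × 10⁻¹⁵ J.
p = √(2mKE) = √(2 × 6.645 × 10⁻²⁷ × 8.459 × 10⁻¹⁵) = 1.060 × 10⁻²⁰ kg·m/s.
λ = h/p = 6.626 × 10⁻³⁴ / 1.060 × 10⁻²⁰ = 6.25 × 10⁻¹⁴ m = 62.5 fm.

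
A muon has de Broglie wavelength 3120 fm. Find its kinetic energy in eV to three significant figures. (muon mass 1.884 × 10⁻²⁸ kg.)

KE = 747 eV

p = h/λ = 6.626 × 10⁻³⁴ / 3.120 × 10⁻¹² = 2.124 × 10⁻²² kg·m/s.
KE = p²/(2m) = (2.124 × 10⁻²²)² / (2 × 1.884 × 10⁻²⁸) = 1.197 × 10⁻¹⁶ J = 747 eV.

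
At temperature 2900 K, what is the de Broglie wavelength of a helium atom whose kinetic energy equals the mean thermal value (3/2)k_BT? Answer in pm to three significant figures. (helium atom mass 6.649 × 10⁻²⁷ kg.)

KE = (3/2)k_BT = 1.5 × 1.381 × 10⁻²³ × 2900 = 6.007 × 10⁻²⁰ J.
p = √(2mKE) = √(2 × 6.649 × 10⁻²⁷ × 6.007 × 10⁻²⁰) = 2.826 × 10⁻²³ kg·m/s.
λ = h/p = 2.34 × 10⁻¹¹ m = 23.4 pm.

λ = 23.4 pm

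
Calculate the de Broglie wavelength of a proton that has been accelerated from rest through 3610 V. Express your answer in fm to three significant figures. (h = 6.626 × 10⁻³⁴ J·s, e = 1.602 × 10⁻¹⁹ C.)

KE = eV = 1.602 × 10⁻¹⁹ × 3610 = 5.783 × 10⁻¹⁶ J.
p = √(2mKE) = √(2 × 1.673 × 10⁻²⁷ × 5.783 × 10⁻¹⁶) = 1.391 × 10⁻²¹ kg·m/s.
λ = h/p = 6.626 × 10⁻³⁴ / 1.391 × 10⁻²¹ = 4.76 × 10⁻¹³ m = 476 fm.

λ = 476 fm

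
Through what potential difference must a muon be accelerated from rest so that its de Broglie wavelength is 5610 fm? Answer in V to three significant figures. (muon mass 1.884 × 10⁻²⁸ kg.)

p = h/λ = 6.626 × 10⁻³⁴ / 5.610 × 10⁻¹² = 1.181 × 10⁻²² kg·m/s.
KE = p²/(2m) = 3.702 × 10⁻¹⁷ J.
V = KE/e = 3.702 × 10⁻¹⁷ / (1.602 × 10⁻¹⁹) = 231 V.

V = 231 V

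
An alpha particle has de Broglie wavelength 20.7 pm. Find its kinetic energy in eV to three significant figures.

KE = 0.481 eV

p = h/λ = 6.626 × 10⁻³⁴ / 2.070 × 10⁻¹¹ = 3.201 × 10⁻²³ kg·m/s.
KE = p²/(2m) = (3.201 × 10⁻²³)² / (2 × 6.645 × 10⁻²⁷) = 7.710 × 10⁻²⁰ J = 0.481 eV.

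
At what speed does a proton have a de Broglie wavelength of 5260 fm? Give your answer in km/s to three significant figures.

p = h/λ = 6.626 × 10⁻³⁴ / 5.260 × 10⁻¹² = 1.260 × 10⁻²² kg·m/s.
v = p/m = 1.260 × 10⁻²² / 1.673 × 10⁻²⁷ = 7.53 × 10⁴ m/s = 75.3 km/s.

v = 75.3 km/s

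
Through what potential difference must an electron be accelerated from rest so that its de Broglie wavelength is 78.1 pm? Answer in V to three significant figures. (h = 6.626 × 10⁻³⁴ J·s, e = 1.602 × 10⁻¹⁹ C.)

V = 247 V

p = h/λ = 6.626 × 10⁻³⁴ / 7.810 × 10⁻¹¹ = 8.484 × 10⁻²⁴ kg·m/s.
KE = p²/(2m) = 3.951 × 10⁻¹⁷ J.
V = KE/e = 3.951 × 10⁻¹⁷ / (1.602 × 10⁻¹⁹) = 247 V.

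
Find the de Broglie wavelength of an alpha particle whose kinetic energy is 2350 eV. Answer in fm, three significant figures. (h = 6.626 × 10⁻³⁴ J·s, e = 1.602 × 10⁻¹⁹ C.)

KE = 2350 eV = 3.765 × 10⁻¹⁶ J.
p = √(2mKE) = √(2 × 6.645 × 10⁻²⁷ × 3.765 × 10⁻¹⁶) = 2.237 × 10⁻²¹ kg·m/s.
λ = h/p = 6.626 × 10⁻³⁴ / 2.237 × 10⁻²¹ = 2.96 × 10⁻¹³ m = 296 fm.

λ = 296 fm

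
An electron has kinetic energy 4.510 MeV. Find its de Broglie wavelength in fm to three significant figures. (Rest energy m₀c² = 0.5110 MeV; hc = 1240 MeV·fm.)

λ = 248 fm

Total energy E = KE + m₀c² = 4.510 + 0.5110 = 5.0210 MeV.
(pc)² = E² − (m₀c²)² = (5.0210)² − (0.5110)² = 24.95 MeV², so pc = 4.995 MeV.
λ = hc/(pc) = 1240 MeV·fm / 4.995 MeV = 248 fm.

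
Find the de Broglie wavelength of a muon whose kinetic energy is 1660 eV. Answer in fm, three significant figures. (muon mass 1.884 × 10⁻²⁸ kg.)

λ = 2090 fm

KE = 1660 eV = 2.659 × 10⁻¹⁶ J.
p = √(2mKE) = √(2 × 1.884 × 10⁻²⁸ × 2.659 × 10⁻¹⁶) = 3.165 × 10⁻²² kg·m/s.
λ = h/p = 6.626 × 10⁻³⁴ / 3.165 × 10⁻²² = 2.09 × 10⁻¹² m = 2090 fm.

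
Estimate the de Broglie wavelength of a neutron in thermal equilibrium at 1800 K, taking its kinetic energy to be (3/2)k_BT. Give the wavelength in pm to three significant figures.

λ = 59.3 pm

KE = (3/2)k_BT = 1.5 × 1.381 × 10⁻²³ × 1800 = 3.729 × 10⁻²⁰ J.
p = √(2mKE) = √(2 × 1.675 × 10⁻²⁷ × 3.729 × 10⁻²⁰) = 1.118 × 10⁻²³ kg·m/s.
λ = h/p = 5.93 × 10⁻¹¹ m = 59.3 pm.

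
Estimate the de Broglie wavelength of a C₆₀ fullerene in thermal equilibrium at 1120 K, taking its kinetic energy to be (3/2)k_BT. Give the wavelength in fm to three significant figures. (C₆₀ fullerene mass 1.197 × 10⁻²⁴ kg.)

λ = 2810 fm

KE = (3/2)k_BT = 1.5 × 1.381 × 10⁻²³ × 1120 = 2.320 × 10⁻²⁰ J.
p = √(2mKE) = √(2 × 1.197 × 10⁻²⁴ × 2.320 × 10⁻²⁰) = 2.357 × 10⁻²² kg·m/s.
λ = h/p = 2.81 × 10⁻¹² m = 2810 fm.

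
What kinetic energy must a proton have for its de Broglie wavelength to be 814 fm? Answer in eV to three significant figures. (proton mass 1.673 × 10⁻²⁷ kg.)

p = h/λ = 6.626 × 10⁻³⁴ / 8.140 × 10⁻¹³ = 8.140 × 10⁻²² kg·m/s.
KE = p²/(2m) = (8.140 × 10⁻²²)² / (2 × 1.673 × 10⁻²⁷) = 1.980 × 10⁻¹⁶ J = 1240 eV.

KE = 1240 eV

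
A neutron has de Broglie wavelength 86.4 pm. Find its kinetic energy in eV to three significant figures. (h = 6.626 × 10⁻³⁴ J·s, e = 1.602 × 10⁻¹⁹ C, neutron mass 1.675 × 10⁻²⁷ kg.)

KE = 0.110 eV

p = h/λ = 6.626 × 10⁻³⁴ / 8.640 × 10⁻¹¹ = 7.669 × 10⁻²⁴ kg·m/s.
KE = p²/(2m) = (7.669 × 10⁻²⁴)² / (2 × 1.675 × 10⁻²⁷) = 1.756 × 10⁻²⁰ J = 0.110 eV.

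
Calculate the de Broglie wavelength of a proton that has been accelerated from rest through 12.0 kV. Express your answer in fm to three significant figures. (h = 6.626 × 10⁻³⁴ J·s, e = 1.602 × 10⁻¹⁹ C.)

λ = 261 fm

KE = eV = 1.602 × 10⁻¹⁹ × 1.200 × 10⁴ = 1.922 × 10⁻¹⁵ J.
p = √(2mKE) = √(2 × 1.673 × 10⁻²⁷ × 1.922 × 10⁻¹⁵) = 2.536 × 10⁻²¹ kg·m/s.
λ = h/p = 6.626 × 10⁻³⁴ / 2.536 × 10⁻²¹ = 2.61 × 10⁻¹³ m = 261 fm.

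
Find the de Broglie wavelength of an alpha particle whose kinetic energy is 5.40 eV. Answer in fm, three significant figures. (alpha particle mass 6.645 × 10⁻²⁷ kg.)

KE = 5.40 eV = 8.651 × 10⁻¹⁹ J.
p = √(2mKE) = √(2 × 6.645 × 10⁻²⁷ × 8.651 × 10⁻¹⁹) = 1.072 × 10⁻²² kg·m/s.
λ = h/p = 6.626 × 10⁻³⁴ / 1.072 × 10⁻²² = 6.18 × 10⁻¹² m = 6180 fm.

λ = 6180 fm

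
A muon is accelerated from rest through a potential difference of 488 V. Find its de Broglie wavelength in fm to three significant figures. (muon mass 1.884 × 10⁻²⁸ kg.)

λ = 3860 fm

KE = eV = 1.602 × 10⁻¹⁹ × 488.0 = 7.818 × 10⁻¹⁷ J.
p = √(2mKE) = √(2 × 1.884 × 10⁻²⁸ × 7.818 × 10⁻¹⁷) = 1.716 × 10⁻²² kg·m/s.
λ = h/p = 6.626 × 10⁻³⁴ / 1.716 × 10⁻²² = 3.86 × 10⁻¹² m = 3860 fm.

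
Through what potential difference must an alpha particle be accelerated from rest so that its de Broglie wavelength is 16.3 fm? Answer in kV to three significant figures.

V = 388 kV

p = h/λ = 6.626 × 10⁻³⁴ / 1.630 × 10⁻¹⁴ = 4.065 × 10⁻²⁰ kg·m/s.
KE = p²/(2m) = 1.243 × 10⁻¹³ J.
V = KE/2e = 1.243 × 10⁻¹³ / (2 × 1.602 × 10⁻¹⁹) = 388 kV.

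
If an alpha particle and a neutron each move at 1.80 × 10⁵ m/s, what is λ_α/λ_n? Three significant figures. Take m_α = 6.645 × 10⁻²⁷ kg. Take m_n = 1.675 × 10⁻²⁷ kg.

At fixed v, p = mv so λ = h/(mv) ∝ 1/m.
λ_α/λ_n = m_n/m_α = 1.675 × 10⁻²⁷/6.645 × 10⁻²⁷ = 0.252.

λ_α/λ_n = 0.252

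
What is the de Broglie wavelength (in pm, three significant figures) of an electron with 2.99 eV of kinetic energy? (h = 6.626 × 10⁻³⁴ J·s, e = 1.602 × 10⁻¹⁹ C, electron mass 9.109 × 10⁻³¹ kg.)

λ = 709 pm

KE = 2.99 eV = 4.790 × 10⁻¹⁹ J.
p = √(2mKE) = √(2 × 9.109 × 10⁻³¹ × 4.790 × 10⁻¹⁹) = 9.342 × 10⁻²⁵ kg·m/s.
λ = h/p = 6.626 × 10⁻³⁴ / 9.342 × 10⁻²⁵ = 7.09 × 10⁻¹⁰ m = 709 pm.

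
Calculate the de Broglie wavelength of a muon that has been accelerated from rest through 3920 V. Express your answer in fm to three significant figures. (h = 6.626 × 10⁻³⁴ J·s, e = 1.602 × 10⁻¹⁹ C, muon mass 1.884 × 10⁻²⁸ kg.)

KE = eV = 1.602 × 10⁻¹⁹ × 3920 = 6.280 × 10⁻¹⁶ J.
p = √(2mKE) = √(2 × 1.884 × 10⁻²⁸ × 6.280 × 10⁻¹⁶) = 4.864 × 10⁻²² kg·m/s.
λ = h/p = 6.626 × 10⁻³⁴ / 4.864 × 10⁻²² = 1.36 × 10⁻¹² m = 1360 fm.

λ = 1360 fm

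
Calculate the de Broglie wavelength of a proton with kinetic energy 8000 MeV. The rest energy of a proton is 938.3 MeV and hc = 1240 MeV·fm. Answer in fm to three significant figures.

Total energy E = KE + m₀c² = 8000 + 938.3 = 8938.3 MeV.
(pc)² = E² − (m₀c²)² = (8938.3)² − (938.3)² = 7.901 × 10⁷ MeV², so pc = 8889 MeV.
λ = hc/(pc) = 1240 MeV·fm / 8889 MeV = 0.139 fm.

λ = 0.139 fm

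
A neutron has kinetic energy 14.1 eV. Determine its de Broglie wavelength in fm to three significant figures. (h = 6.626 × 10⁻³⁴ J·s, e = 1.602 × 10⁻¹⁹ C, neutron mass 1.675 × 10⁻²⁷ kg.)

KE = 14.1 eV = 2.259 × 10⁻¹⁸ J.
p = √(2mKE) = √(2 × 1.675 × 10⁻²⁷ × 2.259 × 10⁻¹⁸) = 8.699 × 10⁻²³ kg·m/s.
λ = h/p = 6.626 × 10⁻³⁴ / 8.699 × 10⁻²³ = 7.62 × 10⁻¹² m = 7620 fm.

λ = 7620 fm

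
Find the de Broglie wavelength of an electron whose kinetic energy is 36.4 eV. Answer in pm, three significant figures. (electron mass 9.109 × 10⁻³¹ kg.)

λ = 203 pm

KE = 36.4 eV = 5.831 × 10⁻¹⁸ J.
p = √(2mKE) = √(2 × 9.109 × 10⁻³¹ × 5.831 × 10⁻¹⁸) = 3.259 × 10⁻²⁴ kg·m/s.
λ = h/p = 6.626 × 10⁻³⁴ / 3.259 × 10⁻²⁴ = 2.03 × 10⁻¹⁰ m = 203 pm.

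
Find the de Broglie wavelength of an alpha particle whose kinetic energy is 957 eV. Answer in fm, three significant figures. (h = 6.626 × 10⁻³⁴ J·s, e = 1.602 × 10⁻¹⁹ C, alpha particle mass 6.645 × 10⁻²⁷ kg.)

KE = 957 eV = 1.533 × 10⁻¹⁶ J.
p = √(2mKE) = √(2 × 6.645 × 10⁻²⁷ × 1.533 × 10⁻¹⁶) = 1.427 × 10⁻²¹ kg·m/s.
λ = h/p = 6.626 × 10⁻³⁴ / 1.427 × 10⁻²¹ = 4.64 × 10⁻¹³ m = 464 fm.

λ = 464 fm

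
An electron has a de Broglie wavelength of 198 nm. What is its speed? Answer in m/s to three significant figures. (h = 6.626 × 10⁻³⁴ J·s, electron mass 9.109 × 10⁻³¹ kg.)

p = h/λ = 6.626 × 10⁻³⁴ / 1.980 × 10⁻⁷ = 3.346 × 10⁻²⁷ kg·m/s.
v = p/m = 3.346 × 10⁻²⁷ / 9.109 × 10⁻³¹ = 3.67 × 10³ m/s = 3670 m/s.

v = 3670 m/s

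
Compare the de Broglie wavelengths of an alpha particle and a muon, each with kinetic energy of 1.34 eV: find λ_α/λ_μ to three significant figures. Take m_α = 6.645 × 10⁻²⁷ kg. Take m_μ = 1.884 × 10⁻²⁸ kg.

λ_α/λ_μ = 0.168

At fixed KE, p = √(2mKE) so λ = h/p ∝ 1/√m.
λ_α/λ_μ = √(m_μ/m_α) = √(1.884 × 10⁻²⁸/6.645 × 10⁻²⁷) = √(0.02835) = 0.168.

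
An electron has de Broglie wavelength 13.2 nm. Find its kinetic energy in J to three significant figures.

p = h/λ = 6.626 × 10⁻³⁴ / 1.320 × 10⁻⁸ = 5.020 × 10⁻²⁶ kg·m/s.
KE = p²/(2m) = (5.020 × 10⁻²⁶)² / (2 × 9.109 × 10⁻³¹) = 1.383 × 10⁻²¹ J = 1.38 × 10⁻²¹ J.

KE = 1.38 × 10⁻²¹ J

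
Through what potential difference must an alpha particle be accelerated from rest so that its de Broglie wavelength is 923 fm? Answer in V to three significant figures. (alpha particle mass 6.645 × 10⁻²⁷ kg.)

p = h/λ = 6.626 × 10⁻³⁴ / 9.230 × 10⁻¹³ = 7.179 × 10⁻²² kg·m/s.
KE = p²/(2m) = 3.878 × 10⁻¹⁷ J.
V = KE/2e = 3.878 × 10⁻¹⁷ / (2 × 1.602 × 10⁻¹⁹) = 121 V.

V = 121 V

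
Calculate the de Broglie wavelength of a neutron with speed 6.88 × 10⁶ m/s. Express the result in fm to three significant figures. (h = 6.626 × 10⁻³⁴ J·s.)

λ = 57.5 fm

p = mv = 1.675 × 10⁻²⁷ × 6.88 × 10⁶ = 1.152 × 10⁻²⁰ kg·m/s.
λ = h/p = 6.626 × 10⁻³⁴ / 1.152 × 10⁻²⁰ = 5.75 × 10⁻¹⁴ m = 57.5 fm.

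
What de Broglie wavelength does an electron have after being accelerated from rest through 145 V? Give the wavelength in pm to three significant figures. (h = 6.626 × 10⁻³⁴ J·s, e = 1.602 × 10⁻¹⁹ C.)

KE = eV = 1.602 × 10⁻¹⁹ × 145.0 = 2.323 × 10⁻¹⁷ J.
p = √(2mKE) = √(2 × 9.109 × 10⁻³¹ × 2.323 × 10⁻¹⁷) = 6.505 × 10⁻²⁴ kg·m/s.
λ = h/p = 6.626 × 10⁻³⁴ / 6.505 × 10⁻²⁴ = 1.02 × 10⁻¹⁰ m = 102 pm.

λ = 102 pm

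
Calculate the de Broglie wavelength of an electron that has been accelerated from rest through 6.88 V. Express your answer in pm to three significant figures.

KE = eV = 1.602 × 10⁻¹⁹ × 6.880 = 1.102 × 10⁻¹⁸ J.
p = √(2mKE) = √(2 × 9.109 × 10⁻³¹ × 1.102 × 10⁻¹⁸) = 1.417 × 10⁻²⁴ kg·m/s.
λ = h/p = 6.626 × 10⁻³⁴ / 1.417 × 10⁻²⁴ = 4.68 × 10⁻¹⁰ m = 468 pm.

λ = 468 pm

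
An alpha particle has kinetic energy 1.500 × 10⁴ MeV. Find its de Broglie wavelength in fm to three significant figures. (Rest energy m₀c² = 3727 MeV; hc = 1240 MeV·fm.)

Total energy E = KE + m₀c² = 1.500 × 10⁴ + 3727 = 18727 MeV.
(pc)² = E² − (m₀c²)² = (18727)² − (3727)² = 3.368 × 10⁸ MeV², so pc = 1.835 × 10⁴ MeV.
λ = hc/(pc) = 1240 MeV·fm / 1.835 × 10⁴ MeV = 0.0676 fm.

λ = 0.0676 fm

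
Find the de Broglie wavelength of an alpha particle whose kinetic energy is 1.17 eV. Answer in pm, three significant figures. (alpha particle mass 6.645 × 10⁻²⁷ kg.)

KE = 1.17 eV = 1.874 × 10⁻¹⁹ J.
p = √(2mKE) = √(2 × 6.645 × 10⁻²⁷ × 1.874 × 10⁻¹⁹) = 4.991 × 10⁻²³ kg·m/s.
λ = h/p = 6.626 × 10⁻³⁴ / 4.991 × 10⁻²³ = 1.33 × 10⁻¹¹ m = 13.3 pm.

λ = 13.3 pm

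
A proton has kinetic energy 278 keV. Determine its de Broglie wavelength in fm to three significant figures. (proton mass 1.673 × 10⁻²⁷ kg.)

λ = 54.3 fm

KE = 278 keV = 4.454 × 10⁻¹⁴ J.
p = √(2mKE) = √(2 × 1.673 × 10⁻²⁷ × 4.454 × 10⁻¹⁴) = 1.221 × 10⁻²⁰ kg·m/s.
λ = h/p = 6.626 × 10⁻³⁴ / 1.221 × 10⁻²⁰ = 5.43 × 10⁻¹⁴ m = 54.3 fm.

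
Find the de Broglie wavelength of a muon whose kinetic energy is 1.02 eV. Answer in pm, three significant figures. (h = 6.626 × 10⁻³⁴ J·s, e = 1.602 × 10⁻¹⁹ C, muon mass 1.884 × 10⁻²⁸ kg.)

λ = 84.4 pm

KE = 1.02 eV = 1.634 × 10⁻¹⁹ J.
p = √(2mKE) = √(2 × 1.884 × 10⁻²⁸ × 1.634 × 10⁻¹⁹) = 7.847 × 10⁻²⁴ kg·m/s.
λ = h/p = 6.626 × 10⁻³⁴ / 7.847 × 10⁻²⁴ = 8.44 × 10⁻¹¹ m = 84.4 pm.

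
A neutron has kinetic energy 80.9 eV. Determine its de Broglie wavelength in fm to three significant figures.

λ = 3180 fm

KE = 80.9 eV = 1.296 × 10⁻¹⁷ J.
p = √(2mKE) = √(2 × 1.675 × 10⁻²⁷ × 1.296 × 10⁻¹⁷) = 2.084 × 10⁻²² kg·m/s.
λ = h/p = 6.626 × 10⁻³⁴ / 2.084 × 10⁻²² = 3.18 × 10⁻¹² m = 3180 fm.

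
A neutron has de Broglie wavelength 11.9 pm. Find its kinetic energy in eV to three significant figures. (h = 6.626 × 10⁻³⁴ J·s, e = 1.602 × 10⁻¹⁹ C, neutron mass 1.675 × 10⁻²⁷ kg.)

KE = 5.78 eV

p = h/λ = 6.626 × 10⁻³⁴ / 1.190 × 10⁻¹¹ = 5.568 × 10⁻²³ kg·m/s.
KE = p²/(2m) = (5.568 × 10⁻²³)² / (2 × 1.675 × 10⁻²⁷) = 9.255 × 10⁻¹⁹ J = 5.78 eV.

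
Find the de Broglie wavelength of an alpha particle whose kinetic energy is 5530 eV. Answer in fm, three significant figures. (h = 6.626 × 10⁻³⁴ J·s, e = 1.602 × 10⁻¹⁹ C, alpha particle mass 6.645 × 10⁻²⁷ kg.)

KE = 5530 eV = 8.859 × 10⁻¹⁶ J.
p = √(2mKE) = √(2 × 6.645 × 10⁻²⁷ × 8.859 × 10⁻¹⁶) = 3.431 × 10⁻²¹ kg·m/s.
λ = h/p = 6.626 × 10⁻³⁴ / 3.431 × 10⁻²¹ = 1.93 × 10⁻¹³ m = 193 fm.

λ = 193 fm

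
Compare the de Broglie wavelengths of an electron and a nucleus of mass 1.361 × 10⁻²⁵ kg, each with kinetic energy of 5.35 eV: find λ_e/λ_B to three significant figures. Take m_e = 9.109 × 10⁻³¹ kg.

λ_e/λ_B = 387

At fixed KE, p = √(2mKE) so λ = h/p ∝ 1/√m.
λ_e/λ_B = √(m_B/m_e) = √(1.361 × 10⁻²⁵/9.109 × 10⁻³¹) = √(1.494 × 10⁵) = 387.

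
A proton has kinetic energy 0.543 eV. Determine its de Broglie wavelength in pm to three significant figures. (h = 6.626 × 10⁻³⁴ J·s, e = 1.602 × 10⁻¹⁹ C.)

λ = 38.8 pm

KE = 0.543 eV = 8.699 × 10⁻²⁰ J.
p = √(2mKE) = √(2 × 1.673 × 10⁻²⁷ × 8.699 × 10⁻²⁰) = 1.706 × 10⁻²³ kg·m/s.
λ = h/p = 6.626 × 10⁻³⁴ / 1.706 × 10⁻²³ = 3.88 × 10⁻¹¹ m = 38.8 pm.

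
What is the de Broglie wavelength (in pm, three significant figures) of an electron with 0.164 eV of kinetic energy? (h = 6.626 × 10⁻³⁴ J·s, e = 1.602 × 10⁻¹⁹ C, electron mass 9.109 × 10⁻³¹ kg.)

λ = 3030 pm

KE = 0.164 eV = 2.627 × 10⁻²⁰ J.
p = √(2mKE) = √(2 × 9.109 × 10⁻³¹ × 2.627 × 10⁻²⁰) = 2.188 × 10⁻²⁵ kg·m/s.
λ = h/p = 6.626 × 10⁻³⁴ / 2.188 × 10⁻²⁵ = 3.03 × 10⁻⁹ m = 3030 pm.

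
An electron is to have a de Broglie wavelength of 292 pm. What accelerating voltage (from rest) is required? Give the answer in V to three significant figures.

p = h/λ = 6.626 × 10⁻³⁴ / 2.920 × 10⁻¹⁰ = 2.269 × 10⁻²⁴ kg·m/s.
KE = p²/(2m) = 2.826 × 10⁻¹⁸ J.
V = KE/e = 2.826 × 10⁻¹⁸ / (1.602 × 10⁻¹⁹) = 17.6 V.

V = 17.6 V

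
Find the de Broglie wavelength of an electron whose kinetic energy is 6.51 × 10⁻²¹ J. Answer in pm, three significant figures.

p = √(2mKE) = √(2 × 9.109 × 10⁻³¹ × 6.510 × 10⁻²¹) = 1.089 × 10⁻²⁵ kg·m/s.
λ = h/p = 6.626 × 10⁻³⁴ / 1.089 × 10⁻²⁵ = 6.08 × 10⁻⁹ m = 6080 pm.

λ = 6080 pm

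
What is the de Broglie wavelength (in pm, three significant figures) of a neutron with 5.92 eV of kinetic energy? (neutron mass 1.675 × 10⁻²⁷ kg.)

λ = 11.8 pm

KE = 5.92 eV = 9.484 × 10⁻¹⁹ J.
p = √(2mKE) = √(2 × 1.675 × 10⁻²⁷ × 9.484 × 10⁻¹⁹) = 5.637 × 10⁻²³ kg·m/s.
λ = h/p = 6.626 × 10⁻³⁴ / 5.637 × 10⁻²³ = 1.18 × 10⁻¹¹ m = 11.8 pm.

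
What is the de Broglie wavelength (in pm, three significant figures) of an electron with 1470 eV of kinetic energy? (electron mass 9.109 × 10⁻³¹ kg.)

λ = 32.0 pm

KE = 1470 eV = 2.355 × 10⁻¹⁶ J.
p = √(2mKE) = √(2 × 9.109 × 10⁻³¹ × 2.355 × 10⁻¹⁶) = 2.071 × 10⁻²³ kg·m/s.
λ = h/p = 6.626 × 10⁻³⁴ / 2.071 × 10⁻²³ = 3.20 × 10⁻¹¹ m = 32.0 pm.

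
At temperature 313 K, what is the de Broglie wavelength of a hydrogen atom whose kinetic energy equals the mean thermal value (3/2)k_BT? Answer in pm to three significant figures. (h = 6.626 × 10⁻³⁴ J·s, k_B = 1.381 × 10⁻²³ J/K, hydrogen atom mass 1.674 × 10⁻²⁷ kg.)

λ = 142 pm

KE = (3/2)k_BT = 1.5 × 1.381 × 10⁻²³ × 313 = 6.484 × 10⁻²¹ J.
p = √(2mKE) = √(2 × 1.674 × 10⁻²⁷ × 6.484 × 10⁻²¹) = 4.659 × 10⁻²⁴ kg·m/s.
λ = h/p = 1.42 × 10⁻¹⁰ m = 142 pm.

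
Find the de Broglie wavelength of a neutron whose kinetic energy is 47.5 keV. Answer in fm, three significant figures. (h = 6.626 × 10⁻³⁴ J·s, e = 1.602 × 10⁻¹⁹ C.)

KE = 47.5 keV = 7.610 × 10⁻¹⁵ J.
p = √(2mKE) = √(2 × 1.675 × 10⁻²⁷ × 7.610 × 10⁻¹⁵) = 5.049 × 10⁻²¹ kg·m/s.
λ = h/p = 6.626 × 10⁻³⁴ / 5.049 × 10⁻²¹ = 1.31 × 10⁻¹³ m = 131 fm.

λ = 131 fm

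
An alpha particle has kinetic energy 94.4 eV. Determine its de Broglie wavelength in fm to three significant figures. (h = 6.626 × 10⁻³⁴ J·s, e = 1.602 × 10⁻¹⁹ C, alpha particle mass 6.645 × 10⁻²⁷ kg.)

λ = 1480 fm

KE = 94.4 eV = 1.512 × 10⁻¹⁷ J.
p = √(2mKE) = √(2 × 6.645 × 10⁻²⁷ × 1.512 × 10⁻¹⁷) = 4.483 × 10⁻²² kg·m/s.
λ = h/p = 6.626 × 10⁻³⁴ / 4.483 × 10⁻²² = 1.48 × 10⁻¹² m = 1480 fm.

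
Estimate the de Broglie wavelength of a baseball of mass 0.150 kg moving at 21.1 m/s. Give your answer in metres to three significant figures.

p = mv = 0.150 × 21.1 = 3.165 kg·m/s.
λ = h/p = 6.626 × 10⁻³⁴ / 3.165 = 2.09 × 10⁻³⁴ m.

λ = 2.09 × 10⁻³⁴ m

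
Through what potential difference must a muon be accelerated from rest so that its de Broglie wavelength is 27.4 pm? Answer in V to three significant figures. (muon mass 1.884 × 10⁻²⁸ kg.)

p = h/λ = 6.626 × 10⁻³⁴ / 2.740 × 10⁻¹¹ = 2.418 × 10⁻²³ kg·m/s.
KE = p²/(2m) = 1.552 × 10⁻¹⁸ J.
V = KE/e = 1.552 × 10⁻¹⁸ / (1.602 × 10⁻¹⁹) = 9.69 V.

V = 9.69 V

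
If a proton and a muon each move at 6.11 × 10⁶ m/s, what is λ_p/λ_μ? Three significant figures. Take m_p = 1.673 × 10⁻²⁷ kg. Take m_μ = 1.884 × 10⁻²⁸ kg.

λ_p/λ_μ = 0.113

At fixed v, p = mv so λ = h/(mv) ∝ 1/m.
λ_p/λ_μ = m_μ/m_p = 1.884 × 10⁻²⁸/1.673 × 10⁻²⁷ = 0.113.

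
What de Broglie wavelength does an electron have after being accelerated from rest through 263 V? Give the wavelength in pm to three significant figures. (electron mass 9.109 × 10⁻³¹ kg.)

KE = eV = 1.602 × 10⁻¹⁹ × 263.0 = 4.213 × 10⁻¹⁷ J.
p = √(2mKE) = √(2 × 9.109 × 10⁻³¹ × 4.213 × 10⁻¹⁷) = 8.761 × 10⁻²⁴ kg·m/s.
λ = h/p = 6.626 × 10⁻³⁴ / 8.761 × 10⁻²⁴ = 7.56 × 10⁻¹¹ m = 75.6 pm.

λ = 75.6 pm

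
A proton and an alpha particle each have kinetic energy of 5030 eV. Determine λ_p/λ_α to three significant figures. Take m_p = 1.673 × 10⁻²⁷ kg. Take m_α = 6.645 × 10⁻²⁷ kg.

At fixed KE, p = √(2mKE) so λ = h/p ∝ 1/√m.
λ_p/λ_α = √(m_α/m_p) = √(6.645 × 10⁻²⁷/1.673 × 10⁻²⁷) = √(3.972) = 1.99.

λ_p/λ_α = 1.99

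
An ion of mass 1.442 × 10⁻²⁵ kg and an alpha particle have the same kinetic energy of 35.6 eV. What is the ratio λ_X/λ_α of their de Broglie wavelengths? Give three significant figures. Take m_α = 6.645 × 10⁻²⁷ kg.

λ_X/λ_α = 0.215

At fixed KE, p = √(2mKE) so λ = h/p ∝ 1/√m.
λ_X/λ_α = √(m_α/m_X) = √(6.645 × 10⁻²⁷/1.442 × 10⁻²⁵) = √(0.04608) = 0.215.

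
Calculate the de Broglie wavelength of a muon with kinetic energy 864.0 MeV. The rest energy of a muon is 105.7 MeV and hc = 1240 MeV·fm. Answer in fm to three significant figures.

Total energy E = KE + m₀c² = 864.0 + 105.7 = 969.7 MeV.
(pc)² = E² − (m₀c²)² = (969.7)² − (105.7)² = 9.291 × 10⁵ MeV², so pc = 963.9 MeV.
λ = hc/(pc) = 1240 MeV·fm / 963.9 MeV = 1.29 fm.

λ = 1.29 fm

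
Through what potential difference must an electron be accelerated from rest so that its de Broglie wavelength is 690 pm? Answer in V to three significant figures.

V = 3.16 V

p = h/λ = 6.626 × 10⁻³⁴ / 6.900 × 10⁻¹⁰ = 9.603 × 10⁻²⁵ kg·m/s.
KE = p²/(2m) = 5.062 × 10⁻¹⁹ J.
V = KE/e = 5.062 × 10⁻¹⁹ / (1.602 × 10⁻¹⁹) = 3.16 V.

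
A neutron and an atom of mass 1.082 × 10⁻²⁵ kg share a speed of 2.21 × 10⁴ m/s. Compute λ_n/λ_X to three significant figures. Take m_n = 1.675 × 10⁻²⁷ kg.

At fixed v, p = mv so λ = h/(mv) ∝ 1/m.
λ_n/λ_X = m_X/m_n = 1.082 × 10⁻²⁵/1.675 × 10⁻²⁷ = 64.6.

λ_n/λ_X = 64.6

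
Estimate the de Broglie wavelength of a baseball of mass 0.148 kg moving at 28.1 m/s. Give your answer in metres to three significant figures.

p = mv = 0.148 × 28.1 = 4.159 kg·m/s.
λ = h/p = 6.626 × 10⁻³⁴ / 4.159 = 1.59 × 10⁻³⁴ m.

λ = 1.59 × 10⁻³⁴ m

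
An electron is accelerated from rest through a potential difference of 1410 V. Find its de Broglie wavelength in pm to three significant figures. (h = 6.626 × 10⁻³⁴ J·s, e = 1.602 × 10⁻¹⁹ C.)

λ = 32.7 pm

KE = eV = 1.602 × 10⁻¹⁹ × 1410 = 2.259 × 10⁻¹⁶ J.
p = √(2mKE) = √(2 × 9.109 × 10⁻³¹ × 2.259 × 10⁻¹⁶) = 2.029 × 10⁻²³ kg·m/s.
λ = h/p = 6.626 × 10⁻³⁴ / 2.029 × 10⁻²³ = 3.27 × 10⁻¹¹ m = 32.7 pm.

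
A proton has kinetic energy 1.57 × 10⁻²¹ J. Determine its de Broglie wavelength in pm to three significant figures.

λ = 289 pm

p = √(2mKE) = √(2 × 1.673 × 10⁻²⁷ × 1.570 × 10⁻²¹) = 2.292 × 10⁻²⁴ kg·m/s.
λ = h/p = 6.626 × 10⁻³⁴ / 2.292 × 10⁻²⁴ = 2.89 × 10⁻¹⁰ m = 289 pm.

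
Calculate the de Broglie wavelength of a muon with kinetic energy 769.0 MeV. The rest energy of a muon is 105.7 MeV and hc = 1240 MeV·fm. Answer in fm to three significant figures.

Total energy E = KE + m₀c² = 769.0 + 105.7 = 874.7 MeV.
(pc)² = E² − (m₀c²)² = (874.7)² − (105.7)² = 7.539 × 10⁵ MeV², so pc = 868.3 MeV.
λ = hc/(pc) = 1240 MeV·fm / 868.3 MeV = 1.43 fm.

λ = 1.43 fm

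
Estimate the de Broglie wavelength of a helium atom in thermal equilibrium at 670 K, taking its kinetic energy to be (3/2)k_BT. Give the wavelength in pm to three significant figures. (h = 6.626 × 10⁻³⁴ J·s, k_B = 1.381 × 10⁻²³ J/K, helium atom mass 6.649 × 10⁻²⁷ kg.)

λ = 48.8 pm

KE = (3/2)k_BT = 1.5 × 1.381 × 10⁻²³ × 670 = 1.388 × 10⁻²⁰ J.
p = √(2mKE) = √(2 × 6.649 × 10⁻²⁷ × 1.388 × 10⁻²⁰) = 1.359 × 10⁻²³ kg·m/s.
λ = h/p = 4.88 × 10⁻¹¹ m = 48.8 pm.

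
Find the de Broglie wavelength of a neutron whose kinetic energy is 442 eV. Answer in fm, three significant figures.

KE = 442 eV = 7.081 × 10⁻¹⁷ J.
p = √(2mKE) = √(2 × 1.675 × 10⁻²⁷ × 7.081 × 10⁻¹⁷) = 4.870 × 10⁻²² kg·m/s.
λ = h/p = 6.626 × 10⁻³⁴ / 4.870 × 10⁻²² = 1.36 × 10⁻¹² m = 1360 fm.

λ = 1360 fm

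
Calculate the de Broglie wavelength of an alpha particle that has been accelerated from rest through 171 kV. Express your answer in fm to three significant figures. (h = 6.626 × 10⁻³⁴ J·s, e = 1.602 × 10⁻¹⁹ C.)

KE = 2eV = 2 × 1.602 × 10⁻¹⁹ × 1.710 × 10⁵ = 5.479 × 10⁻¹⁴ J.
p = √(2mKE) = √(2 × 6.645 × 10⁻²⁷ × 5.479 × 10⁻¹⁴) = 2.698 × 10⁻²⁰ kg·m/s.
λ = h/p = 6.626 × 10⁻³⁴ / 2.698 × 10⁻²⁰ = 2.46 × 10⁻¹⁴ m = 24.6 fm.

λ = 24.6 fm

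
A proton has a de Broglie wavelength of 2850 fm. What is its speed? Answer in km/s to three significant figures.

p = h/λ = 6.626 × 10⁻³⁴ / 2.850 × 10⁻¹² = 2.325 × 10⁻²² kg·m/s.
v = p/m = 2.325 × 10⁻²² / 1.673 × 10⁻²⁷ = 1.39 × 10⁵ m/s = 139 km/s.

v = 139 km/s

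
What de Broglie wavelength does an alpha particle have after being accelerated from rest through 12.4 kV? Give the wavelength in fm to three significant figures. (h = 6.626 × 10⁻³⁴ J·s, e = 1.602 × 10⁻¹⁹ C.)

λ = 91.2 fm

KE = 2eV = 2 × 1.602 × 10⁻¹⁹ × 1.240 × 10⁴ = 3.973 × 10⁻¹⁵ J.
p = √(2mKE) = √(2 × 6.645 × 10⁻²⁷ × 3.973 × 10⁻¹⁵) = 7.266 × 10⁻²¹ kg·m/s.
λ = h/p = 6.626 × 10⁻³⁴ / 7.266 × 10⁻²¹ = 9.12 × 10⁻¹⁴ m = 91.2 fm.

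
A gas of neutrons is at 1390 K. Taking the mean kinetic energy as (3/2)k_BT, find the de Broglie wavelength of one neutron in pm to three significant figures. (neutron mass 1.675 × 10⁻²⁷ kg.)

λ = 67.5 pm

KE = (3/2)k_BT = 1.5 × 1.381 × 10⁻²³ × 1390 = 2.879 × 10⁻²⁰ J.
p = √(2mKE) = √(2 × 1.675 × 10⁻²⁷ × 2.879 × 10⁻²⁰) = 9.821 × 10⁻²⁴ kg·m/s.
λ = h/p = 6.75 × 10⁻¹¹ m = 67.5 pm.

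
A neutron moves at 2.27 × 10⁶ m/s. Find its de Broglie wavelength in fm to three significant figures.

p = mv = 1.675 × 10⁻²⁷ × 2.27 × 10⁶ = 3.802 × 10⁻²¹ kg·m/s.
λ = h/p = 6.626 × 10⁻³⁴ / 3.802 × 10⁻²¹ = 1.74 × 10⁻¹³ m = 174 fm.

λ = 174 fm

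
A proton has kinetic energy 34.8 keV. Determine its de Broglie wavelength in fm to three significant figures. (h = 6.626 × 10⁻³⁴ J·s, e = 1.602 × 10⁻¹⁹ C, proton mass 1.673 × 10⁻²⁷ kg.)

λ = 153 fm

KE = 34.8 keV = 5.575 × 10⁻¹⁵ J.
p = √(2mKE) = √(2 × 1.673 × 10⁻²⁷ × 5.575 × 10⁻¹⁵) = 4.319 × 10⁻²¹ kg·m/s.
λ = h/p = 6.626 × 10⁻³⁴ / 4.319 × 10⁻²¹ = 1.53 × 10⁻¹³ m = 153 fm.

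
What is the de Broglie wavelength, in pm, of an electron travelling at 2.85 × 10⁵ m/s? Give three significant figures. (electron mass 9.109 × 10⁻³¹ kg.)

λ = 2550 pm

p = mv = 9.109 × 10⁻³¹ × 2.85 × 10⁵ = 2.596 × 10⁻²⁵ kg·m/s.
λ = h/p = 6.626 × 10⁻³⁴ / 2.596 × 10⁻²⁵ = 2.55 × 10⁻⁹ m = 2550 pm.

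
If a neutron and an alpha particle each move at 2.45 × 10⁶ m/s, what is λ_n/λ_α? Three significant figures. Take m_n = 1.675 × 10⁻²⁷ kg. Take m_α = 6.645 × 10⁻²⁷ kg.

At fixed v, p = mv so λ = h/(mv) ∝ 1/m.
λ_n/λ_α = m_α/m_n = 6.645 × 10⁻²⁷/1.675 × 10⁻²⁷ = 3.97.

λ_n/λ_α = 3.97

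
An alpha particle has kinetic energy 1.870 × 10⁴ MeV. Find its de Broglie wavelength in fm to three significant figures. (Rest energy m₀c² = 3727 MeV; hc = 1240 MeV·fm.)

Total energy E = KE + m₀c² = 1.870 × 10⁴ + 3727 = 22427 MeV.
(pc)² = E² − (m₀c²)² = (22427)² − (3727)² = 4.891 × 10⁸ MeV², so pc = 2.212 × 10⁴ MeV.
λ = hc/(pc) = 1240 MeV·fm / 2.212 × 10⁴ MeV = 0.0561 fm.

λ = 0.0561 fm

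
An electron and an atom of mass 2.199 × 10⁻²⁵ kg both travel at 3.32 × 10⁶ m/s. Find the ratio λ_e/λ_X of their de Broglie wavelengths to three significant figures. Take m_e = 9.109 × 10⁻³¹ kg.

λ_e/λ_X = 2.41 × 10⁵

At fixed v, p = mv so λ = h/(mv) ∝ 1/m.
λ_e/λ_X = m_X/m_e = 2.199 × 10⁻²⁵/9.109 × 10⁻³¹ = 2.41 × 10⁵.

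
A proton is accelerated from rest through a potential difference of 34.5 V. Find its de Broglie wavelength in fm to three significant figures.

λ = 4870 fm

KE = eV = 1.602 × 10⁻¹⁹ × 34.50 = 5.527 × 10⁻¹⁸ J.
p = √(2mKE) = √(2 × 1.673 × 10⁻²⁷ × 5.527 × 10⁻¹⁸) = 1.360 × 10⁻²² kg·m/s.
λ = h/p = 6.626 × 10⁻³⁴ / 1.360 × 10⁻²² = 4.87 × 10⁻¹² m = 4870 fm.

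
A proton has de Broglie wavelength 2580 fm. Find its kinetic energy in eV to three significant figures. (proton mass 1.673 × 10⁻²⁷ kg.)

KE = 123 eV

p = h/λ = 6.626 × 10⁻³⁴ / 2.580 × 10⁻¹² = 2.568 × 10⁻²² kg·m/s.
KE = p²/(2m) = (2.568 × 10⁻²²)² / (2 × 1.673 × 10⁻²⁷) = 1.971 × 10⁻¹⁷ J = 123 eV.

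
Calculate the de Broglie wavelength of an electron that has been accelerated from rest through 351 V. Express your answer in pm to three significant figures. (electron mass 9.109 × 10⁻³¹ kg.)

KE = eV = 1.602 × 10⁻¹⁹ × 351.0 = 5.623 × 10⁻¹⁷ J.
p = √(2mKE) = √(2 × 9.109 × 10⁻³¹ × 5.623 × 10⁻¹⁷) = 1.012 × 10⁻²³ kg·m/s.
λ = h/p = 6.626 × 10⁻³⁴ / 1.012 × 10⁻²³ = 6.55 × 10⁻¹¹ m = 65.5 pm.

λ = 65.5 pm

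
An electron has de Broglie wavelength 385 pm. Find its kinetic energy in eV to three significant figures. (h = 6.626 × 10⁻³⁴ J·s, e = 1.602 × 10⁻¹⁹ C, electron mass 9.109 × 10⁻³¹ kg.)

KE = 10.1 eV

p = h/λ = 6.626 × 10⁻³⁴ / 3.850 × 10⁻¹⁰ = 1.721 × 10⁻²⁴ kg·m/s.
KE = p²/(2m) = (1.721 × 10⁻²⁴)² / (2 × 9.109 × 10⁻³¹) = 1.626 × 10⁻¹⁸ J = 10.1 eV.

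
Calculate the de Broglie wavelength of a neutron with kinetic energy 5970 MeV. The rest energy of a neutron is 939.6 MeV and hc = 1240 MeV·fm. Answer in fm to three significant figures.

Total energy E = KE + m₀c² = 5970 + 939.6 = 6909.6 MeV.
(pc)² = E² − (m₀c²)² = (6909.6)² − (939.6)² = 4.686 × 10⁷ MeV², so pc = 6845 MeV.
λ = hc/(pc) = 1240 MeV·fm / 6845 MeV = 0.181 fm.

λ = 0.181 fm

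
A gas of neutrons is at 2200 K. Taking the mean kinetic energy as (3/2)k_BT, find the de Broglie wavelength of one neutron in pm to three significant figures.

λ = 53.6 pm

KE = (3/2)k_BT = 1.5 × 1.381 × 10⁻²³ × 2200 = 4.557 × 10⁻²⁰ J.
p = √(2mKE) = √(2 × 1.675 × 10⁻²⁷ × 4.557 × 10⁻²⁰) = 1.236 × 10⁻²³ kg·m/s.
λ = h/p = 5.36 × 10⁻¹¹ m = 53.6 pm.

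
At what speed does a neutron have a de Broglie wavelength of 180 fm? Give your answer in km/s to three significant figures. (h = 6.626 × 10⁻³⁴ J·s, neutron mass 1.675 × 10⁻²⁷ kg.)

v = 2200 km/s

p = h/λ = 6.626 × 10⁻³⁴ / 1.800 × 10⁻¹³ = 3.681 × 10⁻²¹ kg·m/s.
v = p/m = 3.681 × 10⁻²¹ / 1.675 × 10⁻²⁷ = 2.20 × 10⁶ m/s = 2200 km/s.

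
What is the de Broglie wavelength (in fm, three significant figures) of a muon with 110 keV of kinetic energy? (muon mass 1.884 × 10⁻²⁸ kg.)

λ = 257 fm

KE = 110 keV = 1.762 × 10⁻¹⁴ J.
p = √(2mKE) = √(2 × 1.884 × 10⁻²⁸ × 1.762 × 10⁻¹⁴) = 2.577 × 10⁻²¹ kg·m/s.
λ = h/p = 6.626 × 10⁻³⁴ / 2.577 × 10⁻²¹ = 2.57 × 10⁻¹³ m = 257 fm.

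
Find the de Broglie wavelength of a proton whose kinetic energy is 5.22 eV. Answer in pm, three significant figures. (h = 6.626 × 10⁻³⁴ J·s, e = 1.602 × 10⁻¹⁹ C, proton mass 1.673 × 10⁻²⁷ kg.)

KE = 5.22 eV = 8.362 × 10⁻¹⁹ J.
p = √(2mKE) = √(2 × 1.673 × 10⁻²⁷ × 8.362 × 10⁻¹⁹) = 5.290 × 10⁻²³ kg·m/s.
λ = h/p = 6.626 × 10⁻³⁴ / 5.290 × 10⁻²³ = 1.25 × 10⁻¹¹ m = 12.5 pm.

λ = 12.5 pm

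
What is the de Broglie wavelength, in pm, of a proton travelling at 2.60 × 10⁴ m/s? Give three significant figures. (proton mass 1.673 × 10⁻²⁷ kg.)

λ = 15.2 pm

p = mv = 1.673 × 10⁻²⁷ × 2.60 × 10⁴ = 4.350 × 10⁻²³ kg·m/s.
λ = h/p = 6.626 × 10⁻³⁴ / 4.350 × 10⁻²³ = 1.52 × 10⁻¹¹ m = 15.2 pm.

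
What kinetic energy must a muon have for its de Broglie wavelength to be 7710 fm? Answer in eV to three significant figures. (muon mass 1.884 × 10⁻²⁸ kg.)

p = h/λ = 6.626 × 10⁻³⁴ / 7.710 × 10⁻¹² = 8.594 × 10⁻²³ kg·m/s.
KE = p²/(2m) = (8.594 × 10⁻²³)² / (2 × 1.884 × 10⁻²⁸) = 1.960 × 10⁻¹⁷ J = 122 eV.

KE = 122 eV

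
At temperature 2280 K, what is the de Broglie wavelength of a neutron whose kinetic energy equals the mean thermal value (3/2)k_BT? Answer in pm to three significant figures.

KE = (3/2)k_BT = 1.5 × 1.381 × 10⁻²³ × 2280 = 4.723 × 10⁻²⁰ J.
p = √(2mKE) = √(2 × 1.675 × 10⁻²⁷ × 4.723 × 10⁻²⁰) = 1.258 × 10⁻²³ kg·m/s.
λ = h/p = 5.27 × 10⁻¹¹ m = 52.7 pm.

λ = 52.7 pm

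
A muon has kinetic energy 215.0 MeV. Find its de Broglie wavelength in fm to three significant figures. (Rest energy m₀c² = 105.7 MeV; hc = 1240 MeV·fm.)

λ = 4.10 fm

Total energy E = KE + m₀c² = 215.0 + 105.7 = 320.7 MeV.
(pc)² = E² − (m₀c²)² = (320.7)² − (105.7)² = 9.168 × 10⁴ MeV², so pc = 302.8 MeV.
λ = hc/(pc) = 1240 MeV·fm / 302.8 MeV = 4.10 fm.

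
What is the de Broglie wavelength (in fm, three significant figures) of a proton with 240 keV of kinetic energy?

KE = 240 keV = 3.845 × 10⁻¹⁴ J.
p = √(2mKE) = √(2 × 1.673 × 10⁻²⁷ × 3.845 × 10⁻¹⁴) = 1.134 × 10⁻²⁰ kg·m/s.
λ = h/p = 6.626 × 10⁻³⁴ / 1.134 × 10⁻²⁰ = 5.84 × 10⁻¹⁴ m = 58.4 fm.

λ = 58.4 fm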